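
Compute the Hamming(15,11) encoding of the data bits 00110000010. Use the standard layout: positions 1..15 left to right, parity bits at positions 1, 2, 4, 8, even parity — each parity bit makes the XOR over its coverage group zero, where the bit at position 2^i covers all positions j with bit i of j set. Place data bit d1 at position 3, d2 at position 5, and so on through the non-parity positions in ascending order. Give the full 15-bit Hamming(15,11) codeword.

Place data bits at non-power-of-two positions: b3=0, b5=0, b6=1, b7=1, b9=0, b10=0, b11=0, b12=0, b13=0, b14=1, b15=0.
p1 = XOR of data positions {3,5,7,9,11,13,15} = 0⊕0⊕1⊕0⊕0⊕0⊕0 = 1
p2 = XOR of data positions {3,6,7,10,11,14,15} = 0⊕1⊕1⊕0⊕0⊕1⊕0 = 1
p4 = XOR of data positions {5,6,7,12,13,14,15} = 0⊕1⊕1⊕0⊕0⊕1⊕0 = 1
p8 = XOR of data positions {9,10,11,12,13,14,15} = 0⊕0⊕0⊕0⊕0⊕1⊕0 = 1
Codeword b1..b15 = 110101110000010

110101110000010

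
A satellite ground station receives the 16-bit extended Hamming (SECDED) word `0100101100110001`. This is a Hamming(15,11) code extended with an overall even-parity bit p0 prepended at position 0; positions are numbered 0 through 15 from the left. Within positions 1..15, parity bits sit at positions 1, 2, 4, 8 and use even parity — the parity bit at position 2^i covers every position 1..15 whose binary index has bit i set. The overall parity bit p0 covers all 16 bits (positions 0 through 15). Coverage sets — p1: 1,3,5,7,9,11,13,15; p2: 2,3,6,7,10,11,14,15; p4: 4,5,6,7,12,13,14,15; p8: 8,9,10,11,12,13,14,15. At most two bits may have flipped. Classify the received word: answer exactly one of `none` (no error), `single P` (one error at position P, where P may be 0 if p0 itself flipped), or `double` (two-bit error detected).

single 10

s1: b1⊕b3⊕b5⊕b7⊕b9⊕b11⊕b13⊕b15 = 1⊕0⊕0⊕1⊕0⊕1⊕0⊕1 = 0
s2: b2⊕b3⊕b6⊕b7⊕b10⊕b11⊕b14⊕b15 = 0⊕0⊕1⊕1⊕1⊕1⊕0⊕1 = 1
s4: b4⊕b5⊕b6⊕b7⊕b12⊕b13⊕b14⊕b15 = 1⊕0⊕1⊕1⊕0⊕0⊕0⊕1 = 0
s8: b8⊕b9⊕b10⊕b11⊕b12⊕b13⊕b14⊕b15 = 0⊕0⊕1⊕1⊕0⊕0⊕0⊕1 = 1
Syndrome (s8...s1) = 1010 → position 10.
Overall parity (XOR of all 16 bits, including p0): 0⊕1⊕0⊕0⊕1⊕0⊕1⊕1⊕0⊕0⊕1⊕1⊕0⊕0⊕0⊕1 = 1
Overall=1, syndrome position=10 → single-bit error at position 10.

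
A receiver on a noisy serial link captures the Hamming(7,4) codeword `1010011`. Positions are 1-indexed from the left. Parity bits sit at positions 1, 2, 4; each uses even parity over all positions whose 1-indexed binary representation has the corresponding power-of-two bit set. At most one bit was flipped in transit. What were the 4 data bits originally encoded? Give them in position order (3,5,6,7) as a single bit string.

0011

s1: b1⊕b3⊕b5⊕b7 = 1⊕1⊕0⊕1 = 1
s2: b2⊕b3⊕b6⊕b7 = 0⊕1⊕1⊕1 = 1
s4: b4⊕b5⊕b6⊕b7 = 0⊕0⊕1⊕1 = 0
Syndrome (s4...s1) = 011 → position 3.
Flip bit 3: corrected codeword = 1000011
Data bits at positions 3,5,6,7: 0011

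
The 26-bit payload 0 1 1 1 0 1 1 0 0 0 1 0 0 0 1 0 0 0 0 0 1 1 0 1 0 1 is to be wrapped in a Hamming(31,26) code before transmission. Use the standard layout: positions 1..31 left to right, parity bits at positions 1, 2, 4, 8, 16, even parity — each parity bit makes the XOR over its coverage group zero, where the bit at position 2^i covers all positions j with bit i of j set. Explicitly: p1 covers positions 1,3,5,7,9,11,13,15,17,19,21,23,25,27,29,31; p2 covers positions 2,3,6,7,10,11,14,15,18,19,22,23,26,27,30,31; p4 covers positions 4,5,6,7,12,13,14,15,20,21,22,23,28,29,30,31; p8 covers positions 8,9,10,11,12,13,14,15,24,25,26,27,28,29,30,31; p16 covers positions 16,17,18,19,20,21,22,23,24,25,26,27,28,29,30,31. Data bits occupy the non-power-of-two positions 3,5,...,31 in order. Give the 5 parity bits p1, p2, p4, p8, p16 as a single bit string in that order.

Place data bits at non-power-of-two positions: b3=0, b5=1, b6=1, b7=1, b9=0, b10=1, b11=1, b12=0, b13=0, b14=0, b15=1, b17=0, b18=0, b19=0, b20=1, b21=0, b22=0, b23=0, b24=0, b25=0, b26=1, b27=1, b28=0, b29=1, b30=0, b31=1.
p1 = XOR of data positions {3,5,7,9,11,13,15,17,19,21,23,25,27,29,31} = 0⊕1⊕1⊕0⊕1⊕0⊕1⊕0⊕0⊕0⊕0⊕0⊕1⊕1⊕1 = 1
p2 = XOR of data positions {3,6,7,10,11,14,15,18,19,22,23,26,27,30,31} = 0⊕1⊕1⊕1⊕1⊕0⊕1⊕0⊕0⊕0⊕0⊕1⊕1⊕0⊕1 = 0
p4 = XOR of data positions {5,6,7,12,13,14,15,20,21,22,23,28,29,30,31} = 1⊕1⊕1⊕0⊕0⊕0⊕1⊕1⊕0⊕0⊕0⊕0⊕1⊕0⊕1 = 1
p8 = XOR of data positions {9,10,11,12,13,14,15,24,25,26,27,28,29,30,31} = 0⊕1⊕1⊕0⊕0⊕0⊕1⊕0⊕0⊕1⊕1⊕0⊕1⊕0⊕1 = 1
p16 = XOR of data positions {17,18,19,20,21,22,23,24,25,26,27,28,29,30,31} = 0⊕0⊕0⊕1⊕0⊕0⊕0⊕0⊕0⊕1⊕1⊕0⊕1⊕0⊕1 = 1
Parity bits p1,p2,p4,p8,p16 = 10111

10111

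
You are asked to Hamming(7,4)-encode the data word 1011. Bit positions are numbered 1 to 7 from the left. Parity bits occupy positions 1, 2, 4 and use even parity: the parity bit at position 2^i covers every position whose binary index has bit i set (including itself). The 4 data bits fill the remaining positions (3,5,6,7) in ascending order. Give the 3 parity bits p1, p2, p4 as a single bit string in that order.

010

Place data bits at non-power-of-two positions: b3=1, b5=0, b6=1, b7=1.
p1 = XOR of data positions {3,5,7} = 1⊕0⊕1 = 0
p2 = XOR of data positions {3,6,7} = 1⊕1⊕1 = 1
p4 = XOR of data positions {5,6,7} = 0⊕1⊕1 = 0
Parity bits p1,p2,p4 = 010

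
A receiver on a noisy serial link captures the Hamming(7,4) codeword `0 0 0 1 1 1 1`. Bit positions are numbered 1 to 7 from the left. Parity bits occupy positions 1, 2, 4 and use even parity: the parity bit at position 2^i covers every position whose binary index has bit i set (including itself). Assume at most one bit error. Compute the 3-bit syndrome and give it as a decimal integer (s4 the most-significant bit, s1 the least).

0

s1: b1⊕b3⊕b5⊕b7 = 0⊕0⊕1⊕1 = 0
s2: b2⊕b3⊕b6⊕b7 = 0⊕0⊕1⊕1 = 0
s4: b4⊕b5⊕b6⊕b7 = 1⊕1⊕1⊕1 = 0
Syndrome (s4...s1) = 000 → position 0 (no error).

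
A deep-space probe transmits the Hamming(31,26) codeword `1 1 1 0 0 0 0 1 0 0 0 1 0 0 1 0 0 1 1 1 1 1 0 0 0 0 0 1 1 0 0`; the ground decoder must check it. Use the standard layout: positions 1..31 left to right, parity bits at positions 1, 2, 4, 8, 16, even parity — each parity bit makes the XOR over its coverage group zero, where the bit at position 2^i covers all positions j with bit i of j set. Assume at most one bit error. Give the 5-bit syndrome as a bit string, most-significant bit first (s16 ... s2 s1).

s1: b1⊕b3⊕b5⊕b7⊕b9⊕b11⊕b13⊕b15⊕b17⊕b19⊕b21⊕b23⊕b25⊕b27⊕b29⊕b31 = 1⊕1⊕0⊕0⊕0⊕0⊕0⊕1⊕0⊕1⊕1⊕0⊕0⊕0⊕1⊕0 = 0
s2: b2⊕b3⊕b6⊕b7⊕b10⊕b11⊕b14⊕b15⊕b18⊕b19⊕b22⊕b23⊕b26⊕b27⊕b30⊕b31 = 1⊕1⊕0⊕0⊕0⊕0⊕0⊕1⊕1⊕1⊕1⊕0⊕0⊕0⊕0⊕0 = 0
s4: b4⊕b5⊕b6⊕b7⊕b12⊕b13⊕b14⊕b15⊕b20⊕b21⊕b22⊕b23⊕b28⊕b29⊕b30⊕b31 = 0⊕0⊕0⊕0⊕1⊕0⊕0⊕1⊕1⊕1⊕1⊕0⊕1⊕1⊕0⊕0 = 1
s8: b8⊕b9⊕b10⊕b11⊕b12⊕b13⊕b14⊕b15⊕b24⊕b25⊕b26⊕b27⊕b28⊕b29⊕b30⊕b31 = 1⊕0⊕0⊕0⊕1⊕0⊕0⊕1⊕0⊕0⊕0⊕0⊕1⊕1⊕0⊕0 = 1
s16: b16⊕b17⊕b18⊕b19⊕b20⊕b21⊕b22⊕b23⊕b24⊕b25⊕b26⊕b27⊕b28⊕b29⊕b30⊕b31 = 0⊕0⊕1⊕1⊕1⊕1⊕1⊕0⊕0⊕0⊕0⊕0⊕1⊕1⊕0⊕0 = 1
Syndrome (s16...s1) = 11100 → position 28.

11100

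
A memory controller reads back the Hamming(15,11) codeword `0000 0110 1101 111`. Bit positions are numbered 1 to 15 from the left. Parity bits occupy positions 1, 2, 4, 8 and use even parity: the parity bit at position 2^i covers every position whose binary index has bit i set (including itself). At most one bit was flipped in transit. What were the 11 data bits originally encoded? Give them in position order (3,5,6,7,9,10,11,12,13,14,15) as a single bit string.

s1: b1⊕b3⊕b5⊕b7⊕b9⊕b11⊕b13⊕b15 = 0⊕0⊕0⊕1⊕1⊕0⊕1⊕1 = 0
s2: b2⊕b3⊕b6⊕b7⊕b10⊕b11⊕b14⊕b15 = 0⊕0⊕1⊕1⊕1⊕0⊕1⊕1 = 1
s4: b4⊕b5⊕b6⊕b7⊕b12⊕b13⊕b14⊕b15 = 0⊕0⊕1⊕1⊕1⊕1⊕1⊕1 = 0
s8: b8⊕b9⊕b10⊕b11⊕b12⊕b13⊕b14⊕b15 = 0⊕1⊕1⊕0⊕1⊕1⊕1⊕1 = 0
Syndrome (s8...s1) = 0010 → position 2.
Flip bit 2: corrected codeword = 010001101101111
Data bits at positions 3,5,6,7,9,10,11,12,13,14,15: 00111101111

00111101111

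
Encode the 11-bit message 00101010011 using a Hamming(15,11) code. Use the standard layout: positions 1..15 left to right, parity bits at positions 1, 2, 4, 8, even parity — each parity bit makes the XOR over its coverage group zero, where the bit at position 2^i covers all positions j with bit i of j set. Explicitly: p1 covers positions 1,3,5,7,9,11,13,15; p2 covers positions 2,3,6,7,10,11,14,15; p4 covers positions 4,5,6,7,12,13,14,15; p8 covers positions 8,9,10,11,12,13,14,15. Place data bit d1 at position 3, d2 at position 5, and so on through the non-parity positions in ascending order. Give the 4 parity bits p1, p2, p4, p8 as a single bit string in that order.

Place data bits at non-power-of-two positions: b3=0, b5=0, b6=1, b7=0, b9=1, b10=0, b11=1, b12=0, b13=0, b14=1, b15=1.
p1 = XOR of data positions {3,5,7,9,11,13,15} = 0⊕0⊕0⊕1⊕1⊕0⊕1 = 1
p2 = XOR of data positions {3,6,7,10,11,14,15} = 0⊕1⊕0⊕0⊕1⊕1⊕1 = 0
p4 = XOR of data positions {5,6,7,12,13,14,15} = 0⊕1⊕0⊕0⊕0⊕1⊕1 = 1
p8 = XOR of data positions {9,10,11,12,13,14,15} = 1⊕0⊕1⊕0⊕0⊕1⊕1 = 0
Parity bits p1,p2,p4,p8 = 1010

1010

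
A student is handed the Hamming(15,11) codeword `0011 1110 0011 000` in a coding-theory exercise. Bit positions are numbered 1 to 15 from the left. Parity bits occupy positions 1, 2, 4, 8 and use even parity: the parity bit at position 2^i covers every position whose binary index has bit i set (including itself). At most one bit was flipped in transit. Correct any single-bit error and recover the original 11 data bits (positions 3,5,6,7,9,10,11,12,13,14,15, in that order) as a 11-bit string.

11110011000

s1: b1⊕b3⊕b5⊕b7⊕b9⊕b11⊕b13⊕b15 = 0⊕1⊕1⊕1⊕0⊕1⊕0⊕0 = 0
s2: b2⊕b3⊕b6⊕b7⊕b10⊕b11⊕b14⊕b15 = 0⊕1⊕1⊕1⊕0⊕1⊕0⊕0 = 0
s4: b4⊕b5⊕b6⊕b7⊕b12⊕b13⊕b14⊕b15 = 1⊕1⊕1⊕1⊕1⊕0⊕0⊕0 = 1
s8: b8⊕b9⊕b10⊕b11⊕b12⊕b13⊕b14⊕b15 = 0⊕0⊕0⊕1⊕1⊕0⊕0⊕0 = 0
Syndrome (s8...s1) = 0100 → position 4.
Flip bit 4: corrected codeword = 001011100011000
Data bits at positions 3,5,6,7,9,10,11,12,13,14,15: 11110011000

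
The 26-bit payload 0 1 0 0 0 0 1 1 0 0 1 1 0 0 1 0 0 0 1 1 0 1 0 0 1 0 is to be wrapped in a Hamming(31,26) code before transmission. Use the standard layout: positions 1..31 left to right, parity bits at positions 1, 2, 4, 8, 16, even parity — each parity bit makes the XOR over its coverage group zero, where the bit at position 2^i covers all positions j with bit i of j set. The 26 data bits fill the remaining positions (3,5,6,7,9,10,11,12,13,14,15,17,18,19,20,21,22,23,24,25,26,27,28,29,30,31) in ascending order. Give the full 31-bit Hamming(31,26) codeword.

Place data bits at non-power-of-two positions: b3=0, b5=1, b6=0, b7=0, b9=0, b10=0, b11=1, b12=1, b13=0, b14=0, b15=1, b17=1, b18=0, b19=0, b20=1, b21=0, b22=0, b23=0, b24=1, b25=1, b26=0, b27=1, b28=0, b29=0, b30=1, b31=0.
p1 = XOR of data positions {3,5,7,9,11,13,15,17,19,21,23,25,27,29,31} = 0⊕1⊕0⊕0⊕1⊕0⊕1⊕1⊕0⊕0⊕0⊕1⊕1⊕0⊕0 = 0
p2 = XOR of data positions {3,6,7,10,11,14,15,18,19,22,23,26,27,30,31} = 0⊕0⊕0⊕0⊕1⊕0⊕1⊕0⊕0⊕0⊕0⊕0⊕1⊕1⊕0 = 0
p4 = XOR of data positions {5,6,7,12,13,14,15,20,21,22,23,28,29,30,31} = 1⊕0⊕0⊕1⊕0⊕0⊕1⊕1⊕0⊕0⊕0⊕0⊕0⊕1⊕0 = 1
p8 = XOR of data positions {9,10,11,12,13,14,15,24,25,26,27,28,29,30,31} = 0⊕0⊕1⊕1⊕0⊕0⊕1⊕1⊕1⊕0⊕1⊕0⊕0⊕1⊕0 = 1
p16 = XOR of data positions {17,18,19,20,21,22,23,24,25,26,27,28,29,30,31} = 1⊕0⊕0⊕1⊕0⊕0⊕0⊕1⊕1⊕0⊕1⊕0⊕0⊕1⊕0 = 0
Codeword b1..b31 = 0001100100110010100100011010010

0001100100110010100100011010010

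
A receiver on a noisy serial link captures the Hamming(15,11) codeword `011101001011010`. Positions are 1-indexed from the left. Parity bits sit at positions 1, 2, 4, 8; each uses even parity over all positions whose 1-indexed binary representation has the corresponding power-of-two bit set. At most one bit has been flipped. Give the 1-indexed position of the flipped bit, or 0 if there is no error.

3

s1: b1⊕b3⊕b5⊕b7⊕b9⊕b11⊕b13⊕b15 = 0⊕1⊕0⊕0⊕1⊕1⊕0⊕0 = 1
s2: b2⊕b3⊕b6⊕b7⊕b10⊕b11⊕b14⊕b15 = 1⊕1⊕1⊕0⊕0⊕1⊕1⊕0 = 1
s4: b4⊕b5⊕b6⊕b7⊕b12⊕b13⊕b14⊕b15 = 1⊕0⊕1⊕0⊕1⊕0⊕1⊕0 = 0
s8: b8⊕b9⊕b10⊕b11⊕b12⊕b13⊕b14⊕b15 = 0⊕1⊕0⊕1⊕1⊕0⊕1⊕0 = 0
Syndrome (s8...s1) = 0011 → position 3.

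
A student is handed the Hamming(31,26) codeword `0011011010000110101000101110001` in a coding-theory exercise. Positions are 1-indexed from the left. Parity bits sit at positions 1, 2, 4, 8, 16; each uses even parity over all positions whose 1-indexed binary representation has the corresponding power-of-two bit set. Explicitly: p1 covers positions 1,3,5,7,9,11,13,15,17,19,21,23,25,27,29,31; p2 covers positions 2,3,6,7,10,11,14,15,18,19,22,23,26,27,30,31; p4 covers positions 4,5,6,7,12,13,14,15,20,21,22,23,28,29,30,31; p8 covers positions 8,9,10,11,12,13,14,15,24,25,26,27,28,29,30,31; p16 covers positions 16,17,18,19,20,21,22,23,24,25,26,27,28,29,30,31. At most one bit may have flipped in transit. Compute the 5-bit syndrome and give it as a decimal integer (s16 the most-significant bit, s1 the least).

28

s1: b1⊕b3⊕b5⊕b7⊕b9⊕b11⊕b13⊕b15⊕b17⊕b19⊕b21⊕b23⊕b25⊕b27⊕b29⊕b31 = 0⊕1⊕0⊕1⊕1⊕0⊕0⊕1⊕1⊕1⊕0⊕1⊕1⊕1⊕0⊕1 = 0
s2: b2⊕b3⊕b6⊕b7⊕b10⊕b11⊕b14⊕b15⊕b18⊕b19⊕b22⊕b23⊕b26⊕b27⊕b30⊕b31 = 0⊕1⊕1⊕1⊕0⊕0⊕1⊕1⊕0⊕1⊕0⊕1⊕1⊕1⊕0⊕1 = 0
s4: b4⊕b5⊕b6⊕b7⊕b12⊕b13⊕b14⊕b15⊕b20⊕b21⊕b22⊕b23⊕b28⊕b29⊕b30⊕b31 = 1⊕0⊕1⊕1⊕0⊕0⊕1⊕1⊕0⊕0⊕0⊕1⊕0⊕0⊕0⊕1 = 1
s8: b8⊕b9⊕b10⊕b11⊕b12⊕b13⊕b14⊕b15⊕b24⊕b25⊕b26⊕b27⊕b28⊕b29⊕b30⊕b31 = 0⊕1⊕0⊕0⊕0⊕0⊕1⊕1⊕0⊕1⊕1⊕1⊕0⊕0⊕0⊕1 = 1
s16: b16⊕b17⊕b18⊕b19⊕b20⊕b21⊕b22⊕b23⊕b24⊕b25⊕b26⊕b27⊕b28⊕b29⊕b30⊕b31 = 0⊕1⊕0⊕1⊕0⊕0⊕0⊕1⊕0⊕1⊕1⊕1⊕0⊕0⊕0⊕1 = 1
Syndrome (s16...s1) = 11100 → position 28.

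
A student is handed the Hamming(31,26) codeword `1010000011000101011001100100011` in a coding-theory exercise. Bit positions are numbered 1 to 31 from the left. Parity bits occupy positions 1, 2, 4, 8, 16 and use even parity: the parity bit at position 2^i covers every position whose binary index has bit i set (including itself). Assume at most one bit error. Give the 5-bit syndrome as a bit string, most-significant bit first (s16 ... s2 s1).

s1: b1⊕b3⊕b5⊕b7⊕b9⊕b11⊕b13⊕b15⊕b17⊕b19⊕b21⊕b23⊕b25⊕b27⊕b29⊕b31 = 1⊕1⊕0⊕0⊕1⊕0⊕0⊕0⊕0⊕1⊕0⊕1⊕0⊕0⊕0⊕1 = 0
s2: b2⊕b3⊕b6⊕b7⊕b10⊕b11⊕b14⊕b15⊕b18⊕b19⊕b22⊕b23⊕b26⊕b27⊕b30⊕b31 = 0⊕1⊕0⊕0⊕1⊕0⊕1⊕0⊕1⊕1⊕1⊕1⊕1⊕0⊕1⊕1 = 0
s4: b4⊕b5⊕b6⊕b7⊕b12⊕b13⊕b14⊕b15⊕b20⊕b21⊕b22⊕b23⊕b28⊕b29⊕b30⊕b31 = 0⊕0⊕0⊕0⊕0⊕0⊕1⊕0⊕0⊕0⊕1⊕1⊕0⊕0⊕1⊕1 = 1
s8: b8⊕b9⊕b10⊕b11⊕b12⊕b13⊕b14⊕b15⊕b24⊕b25⊕b26⊕b27⊕b28⊕b29⊕b30⊕b31 = 0⊕1⊕1⊕0⊕0⊕0⊕1⊕0⊕0⊕0⊕1⊕0⊕0⊕0⊕1⊕1 = 0
s16: b16⊕b17⊕b18⊕b19⊕b20⊕b21⊕b22⊕b23⊕b24⊕b25⊕b26⊕b27⊕b28⊕b29⊕b30⊕b31 = 1⊕0⊕1⊕1⊕0⊕0⊕1⊕1⊕0⊕0⊕1⊕0⊕0⊕0⊕1⊕1 = 0
Syndrome (s16...s1) = 00100 → position 4.

00100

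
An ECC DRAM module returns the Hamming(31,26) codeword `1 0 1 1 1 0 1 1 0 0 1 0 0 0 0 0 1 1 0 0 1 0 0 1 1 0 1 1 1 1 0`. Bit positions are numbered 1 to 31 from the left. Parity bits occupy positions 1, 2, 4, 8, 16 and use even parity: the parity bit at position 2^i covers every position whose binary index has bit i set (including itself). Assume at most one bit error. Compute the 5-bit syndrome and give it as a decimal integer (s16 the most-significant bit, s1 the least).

20

s1: b1⊕b3⊕b5⊕b7⊕b9⊕b11⊕b13⊕b15⊕b17⊕b19⊕b21⊕b23⊕b25⊕b27⊕b29⊕b31 = 1⊕1⊕1⊕1⊕0⊕1⊕0⊕0⊕1⊕0⊕1⊕0⊕1⊕1⊕1⊕0 = 0
s2: b2⊕b3⊕b6⊕b7⊕b10⊕b11⊕b14⊕b15⊕b18⊕b19⊕b22⊕b23⊕b26⊕b27⊕b30⊕b31 = 0⊕1⊕0⊕1⊕0⊕1⊕0⊕0⊕1⊕0⊕0⊕0⊕0⊕1⊕1⊕0 = 0
s4: b4⊕b5⊕b6⊕b7⊕b12⊕b13⊕b14⊕b15⊕b20⊕b21⊕b22⊕b23⊕b28⊕b29⊕b30⊕b31 = 1⊕1⊕0⊕1⊕0⊕0⊕0⊕0⊕0⊕1⊕0⊕0⊕1⊕1⊕1⊕0 = 1
s8: b8⊕b9⊕b10⊕b11⊕b12⊕b13⊕b14⊕b15⊕b24⊕b25⊕b26⊕b27⊕b28⊕b29⊕b30⊕b31 = 1⊕0⊕0⊕1⊕0⊕0⊕0⊕0⊕1⊕1⊕0⊕1⊕1⊕1⊕1⊕0 = 0
s16: b16⊕b17⊕b18⊕b19⊕b20⊕b21⊕b22⊕b23⊕b24⊕b25⊕b26⊕b27⊕b28⊕b29⊕b30⊕b31 = 0⊕1⊕1⊕0⊕0⊕1⊕0⊕0⊕1⊕1⊕0⊕1⊕1⊕1⊕1⊕0 = 1
Syndrome (s16...s1) = 10100 → position 20.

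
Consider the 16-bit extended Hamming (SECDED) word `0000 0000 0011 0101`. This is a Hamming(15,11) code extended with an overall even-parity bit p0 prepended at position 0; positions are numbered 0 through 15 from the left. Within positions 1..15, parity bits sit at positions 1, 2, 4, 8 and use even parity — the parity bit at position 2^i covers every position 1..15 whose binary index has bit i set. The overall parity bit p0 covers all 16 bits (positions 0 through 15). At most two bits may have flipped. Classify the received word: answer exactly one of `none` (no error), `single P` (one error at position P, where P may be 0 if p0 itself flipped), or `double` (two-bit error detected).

s1: b1⊕b3⊕b5⊕b7⊕b9⊕b11⊕b13⊕b15 = 0⊕0⊕0⊕0⊕0⊕1⊕1⊕1 = 1
s2: b2⊕b3⊕b6⊕b7⊕b10⊕b11⊕b14⊕b15 = 0⊕0⊕0⊕0⊕1⊕1⊕0⊕1 = 1
s4: b4⊕b5⊕b6⊕b7⊕b12⊕b13⊕b14⊕b15 = 0⊕0⊕0⊕0⊕0⊕1⊕0⊕1 = 0
s8: b8⊕b9⊕b10⊕b11⊕b12⊕b13⊕b14⊕b15 = 0⊕0⊕1⊕1⊕0⊕1⊕0⊕1 = 0
Syndrome (s8...s1) = 0011 → position 3.
Overall parity (XOR of all 16 bits, including p0): 0⊕0⊕0⊕0⊕0⊕0⊕0⊕0⊕0⊕0⊕1⊕1⊕0⊕1⊕0⊕1 = 0
Overall=0, syndrome position=3 → double-bit error detected (uncorrectable).

double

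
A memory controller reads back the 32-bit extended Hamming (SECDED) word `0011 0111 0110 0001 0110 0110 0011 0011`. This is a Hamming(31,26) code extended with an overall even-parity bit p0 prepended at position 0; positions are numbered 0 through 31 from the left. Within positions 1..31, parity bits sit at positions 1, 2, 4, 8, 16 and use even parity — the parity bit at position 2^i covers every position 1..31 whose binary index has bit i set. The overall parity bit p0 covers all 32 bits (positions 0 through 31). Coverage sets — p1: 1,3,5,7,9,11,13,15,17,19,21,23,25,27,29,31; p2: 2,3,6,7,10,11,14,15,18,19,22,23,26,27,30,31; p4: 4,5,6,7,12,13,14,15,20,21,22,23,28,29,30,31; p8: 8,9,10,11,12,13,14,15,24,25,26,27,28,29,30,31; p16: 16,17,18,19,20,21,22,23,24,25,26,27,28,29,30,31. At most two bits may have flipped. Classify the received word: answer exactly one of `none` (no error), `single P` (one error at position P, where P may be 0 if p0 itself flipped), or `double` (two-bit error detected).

double

s1: b1⊕b3⊕b5⊕b7⊕b9⊕b11⊕b13⊕b15⊕b17⊕b19⊕b21⊕b23⊕b25⊕b27⊕b29⊕b31 = 0⊕1⊕1⊕1⊕1⊕0⊕0⊕1⊕1⊕0⊕1⊕0⊕0⊕1⊕0⊕1 = 1
s2: b2⊕b3⊕b6⊕b7⊕b10⊕b11⊕b14⊕b15⊕b18⊕b19⊕b22⊕b23⊕b26⊕b27⊕b30⊕b31 = 1⊕1⊕1⊕1⊕1⊕0⊕0⊕1⊕1⊕0⊕1⊕0⊕1⊕1⊕1⊕1 = 0
s4: b4⊕b5⊕b6⊕b7⊕b12⊕b13⊕b14⊕b15⊕b20⊕b21⊕b22⊕b23⊕b28⊕b29⊕b30⊕b31 = 0⊕1⊕1⊕1⊕0⊕0⊕0⊕1⊕0⊕1⊕1⊕0⊕0⊕0⊕1⊕1 = 0
s8: b8⊕b9⊕b10⊕b11⊕b12⊕b13⊕b14⊕b15⊕b24⊕b25⊕b26⊕b27⊕b28⊕b29⊕b30⊕b31 = 0⊕1⊕1⊕0⊕0⊕0⊕0⊕1⊕0⊕0⊕1⊕1⊕0⊕0⊕1⊕1 = 1
s16: b16⊕b17⊕b18⊕b19⊕b20⊕b21⊕b22⊕b23⊕b24⊕b25⊕b26⊕b27⊕b28⊕b29⊕b30⊕b31 = 0⊕1⊕1⊕0⊕0⊕1⊕1⊕0⊕0⊕0⊕1⊕1⊕0⊕0⊕1⊕1 = 0
Syndrome (s16...s1) = 01001 → position 9.
Overall parity (XOR of all 32 bits, including p0): 0⊕0⊕1⊕1⊕0⊕1⊕1⊕1⊕0⊕1⊕1⊕0⊕0⊕0⊕0⊕1⊕0⊕1⊕1⊕0⊕0⊕1⊕1⊕0⊕0⊕0⊕1⊕1⊕0⊕0⊕1⊕1 = 0
Overall=0, syndrome position=9 → double-bit error detected (uncorrectable).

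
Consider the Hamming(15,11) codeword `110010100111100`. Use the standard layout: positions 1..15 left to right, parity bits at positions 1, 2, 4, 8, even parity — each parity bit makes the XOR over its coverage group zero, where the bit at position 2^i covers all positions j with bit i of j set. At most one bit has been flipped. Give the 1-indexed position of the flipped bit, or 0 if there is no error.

1

s1: b1⊕b3⊕b5⊕b7⊕b9⊕b11⊕b13⊕b15 = 1⊕0⊕1⊕1⊕0⊕1⊕1⊕0 = 1
s2: b2⊕b3⊕b6⊕b7⊕b10⊕b11⊕b14⊕b15 = 1⊕0⊕0⊕1⊕1⊕1⊕0⊕0 = 0
s4: b4⊕b5⊕b6⊕b7⊕b12⊕b13⊕b14⊕b15 = 0⊕1⊕0⊕1⊕1⊕1⊕0⊕0 = 0
s8: b8⊕b9⊕b10⊕b11⊕b12⊕b13⊕b14⊕b15 = 0⊕0⊕1⊕1⊕1⊕1⊕0⊕0 = 0
Syndrome (s8...s1) = 0001 → position 1.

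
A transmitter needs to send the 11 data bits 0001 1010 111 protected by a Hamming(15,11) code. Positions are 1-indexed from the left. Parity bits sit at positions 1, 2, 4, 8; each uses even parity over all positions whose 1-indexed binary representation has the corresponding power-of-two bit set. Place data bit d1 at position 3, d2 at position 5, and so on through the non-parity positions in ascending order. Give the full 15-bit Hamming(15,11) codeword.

Place data bits at non-power-of-two positions: b3=0, b5=0, b6=0, b7=1, b9=1, b10=0, b11=1, b12=0, b13=1, b14=1, b15=1.
p1 = XOR of data positions {3,5,7,9,11,13,15} = 0⊕0⊕1⊕1⊕1⊕1⊕1 = 1
p2 = XOR of data positions {3,6,7,10,11,14,15} = 0⊕0⊕1⊕0⊕1⊕1⊕1 = 0
p4 = XOR of data positions {5,6,7,12,13,14,15} = 0⊕0⊕1⊕0⊕1⊕1⊕1 = 0
p8 = XOR of data positions {9,10,11,12,13,14,15} = 1⊕0⊕1⊕0⊕1⊕1⊕1 = 1
Codeword b1..b15 = 100000111010111

100000111010111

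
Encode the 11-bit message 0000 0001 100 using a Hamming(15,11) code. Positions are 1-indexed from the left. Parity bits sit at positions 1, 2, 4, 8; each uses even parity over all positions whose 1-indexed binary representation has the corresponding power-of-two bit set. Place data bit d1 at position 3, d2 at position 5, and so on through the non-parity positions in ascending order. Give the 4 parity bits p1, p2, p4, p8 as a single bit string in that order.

1000

Place data bits at non-power-of-two positions: b3=0, b5=0, b6=0, b7=0, b9=0, b10=0, b11=0, b12=1, b13=1, b14=0, b15=0.
p1 = XOR of data positions {3,5,7,9,11,13,15} = 0⊕0⊕0⊕0⊕0⊕1⊕0 = 1
p2 = XOR of data positions {3,6,7,10,11,14,15} = 0⊕0⊕0⊕0⊕0⊕0⊕0 = 0
p4 = XOR of data positions {5,6,7,12,13,14,15} = 0⊕0⊕0⊕1⊕1⊕0⊕0 = 0
p8 = XOR of data positions {9,10,11,12,13,14,15} = 0⊕0⊕0⊕1⊕1⊕0⊕0 = 0
Parity bits p1,p2,p4,p8 = 1000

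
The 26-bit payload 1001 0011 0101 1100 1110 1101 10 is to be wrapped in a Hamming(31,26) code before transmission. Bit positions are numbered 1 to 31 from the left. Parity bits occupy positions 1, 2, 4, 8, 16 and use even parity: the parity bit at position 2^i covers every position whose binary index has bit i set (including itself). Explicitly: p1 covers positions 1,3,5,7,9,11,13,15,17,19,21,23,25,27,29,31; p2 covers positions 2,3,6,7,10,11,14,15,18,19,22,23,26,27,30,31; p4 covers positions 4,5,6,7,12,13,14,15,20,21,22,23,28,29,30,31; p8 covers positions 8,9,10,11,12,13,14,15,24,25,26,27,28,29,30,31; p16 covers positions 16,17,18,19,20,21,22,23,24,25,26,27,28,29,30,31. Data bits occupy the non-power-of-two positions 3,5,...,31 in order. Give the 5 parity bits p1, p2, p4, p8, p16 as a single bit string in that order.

01100

Place data bits at non-power-of-two positions: b3=1, b5=0, b6=0, b7=1, b9=0, b10=0, b11=1, b12=1, b13=0, b14=1, b15=0, b17=1, b18=1, b19=1, b20=0, b21=0, b22=1, b23=1, b24=1, b25=0, b26=1, b27=1, b28=0, b29=1, b30=1, b31=0.
p1 = XOR of data positions {3,5,7,9,11,13,15,17,19,21,23,25,27,29,31} = 1⊕0⊕1⊕0⊕1⊕0⊕0⊕1⊕1⊕0⊕1⊕0⊕1⊕1⊕0 = 0
p2 = XOR of data positions {3,6,7,10,11,14,15,18,19,22,23,26,27,30,31} = 1⊕0⊕1⊕0⊕1⊕1⊕0⊕1⊕1⊕1⊕1⊕1⊕1⊕1⊕0 = 1
p4 = XOR of data positions {5,6,7,12,13,14,15,20,21,22,23,28,29,30,31} = 0⊕0⊕1⊕1⊕0⊕1⊕0⊕0⊕0⊕1⊕1⊕0⊕1⊕1⊕0 = 1
p8 = XOR of data positions {9,10,11,12,13,14,15,24,25,26,27,28,29,30,31} = 0⊕0⊕1⊕1⊕0⊕1⊕0⊕1⊕0⊕1⊕1⊕0⊕1⊕1⊕0 = 0
p16 = XOR of data positions {17,18,19,20,21,22,23,24,25,26,27,28,29,30,31} = 1⊕1⊕1⊕0⊕0⊕1⊕1⊕1⊕0⊕1⊕1⊕0⊕1⊕1⊕0 = 0
Parity bits p1,p2,p4,p8,p16 = 01100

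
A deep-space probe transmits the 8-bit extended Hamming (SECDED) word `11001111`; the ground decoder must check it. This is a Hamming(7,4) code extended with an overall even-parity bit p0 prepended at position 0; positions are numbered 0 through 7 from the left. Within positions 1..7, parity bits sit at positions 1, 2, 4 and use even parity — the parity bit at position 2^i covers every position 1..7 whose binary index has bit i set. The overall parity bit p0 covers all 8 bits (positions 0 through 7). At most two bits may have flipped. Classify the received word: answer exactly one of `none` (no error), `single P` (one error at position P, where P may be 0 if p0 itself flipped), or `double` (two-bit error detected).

s1: b1⊕b3⊕b5⊕b7 = 1⊕0⊕1⊕1 = 1
s2: b2⊕b3⊕b6⊕b7 = 0⊕0⊕1⊕1 = 0
s4: b4⊕b5⊕b6⊕b7 = 1⊕1⊕1⊕1 = 0
Syndrome (s4...s1) = 001 → position 1.
Overall parity (XOR of all 8 bits, including p0): 1⊕1⊕0⊕0⊕1⊕1⊕1⊕1 = 0
Overall=0, syndrome position=1 → double-bit error detected (uncorrectable).

double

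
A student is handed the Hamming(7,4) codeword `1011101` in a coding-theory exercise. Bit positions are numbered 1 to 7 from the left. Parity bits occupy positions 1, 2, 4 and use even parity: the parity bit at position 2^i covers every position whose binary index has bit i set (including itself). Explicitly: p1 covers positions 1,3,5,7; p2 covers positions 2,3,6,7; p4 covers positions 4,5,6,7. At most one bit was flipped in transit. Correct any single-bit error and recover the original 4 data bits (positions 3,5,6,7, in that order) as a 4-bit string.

s1: b1⊕b3⊕b5⊕b7 = 1⊕1⊕1⊕1 = 0
s2: b2⊕b3⊕b6⊕b7 = 0⊕1⊕0⊕1 = 0
s4: b4⊕b5⊕b6⊕b7 = 1⊕1⊕0⊕1 = 1
Syndrome (s4...s1) = 100 → position 4.
Flip bit 4: corrected codeword = 1010101
Data bits at positions 3,5,6,7: 1101

1101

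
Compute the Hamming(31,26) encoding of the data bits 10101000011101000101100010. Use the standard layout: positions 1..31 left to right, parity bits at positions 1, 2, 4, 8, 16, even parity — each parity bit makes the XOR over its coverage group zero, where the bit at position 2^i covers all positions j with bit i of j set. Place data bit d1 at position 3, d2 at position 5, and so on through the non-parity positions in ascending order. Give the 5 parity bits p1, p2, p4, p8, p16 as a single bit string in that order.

10100

Place data bits at non-power-of-two positions: b3=1, b5=0, b6=1, b7=0, b9=1, b10=0, b11=0, b12=0, b13=0, b14=1, b15=1, b17=1, b18=0, b19=1, b20=0, b21=0, b22=0, b23=1, b24=0, b25=1, b26=1, b27=0, b28=0, b29=0, b30=1, b31=0.
p1 = XOR of data positions {3,5,7,9,11,13,15,17,19,21,23,25,27,29,31} = 1⊕0⊕0⊕1⊕0⊕0⊕1⊕1⊕1⊕0⊕1⊕1⊕0⊕0⊕0 = 1
p2 = XOR of data positions {3,6,7,10,11,14,15,18,19,22,23,26,27,30,31} = 1⊕1⊕0⊕0⊕0⊕1⊕1⊕0⊕1⊕0⊕1⊕1⊕0⊕1⊕0 = 0
p4 = XOR of data positions {5,6,7,12,13,14,15,20,21,22,23,28,29,30,31} = 0⊕1⊕0⊕0⊕0⊕1⊕1⊕0⊕0⊕0⊕1⊕0⊕0⊕1⊕0 = 1
p8 = XOR of data positions {9,10,11,12,13,14,15,24,25,26,27,28,29,30,31} = 1⊕0⊕0⊕0⊕0⊕1⊕1⊕0⊕1⊕1⊕0⊕0⊕0⊕1⊕0 = 0
p16 = XOR of data positions {17,18,19,20,21,22,23,24,25,26,27,28,29,30,31} = 1⊕0⊕1⊕0⊕0⊕0⊕1⊕0⊕1⊕1⊕0⊕0⊕0⊕1⊕0 = 0
Parity bits p1,p2,p4,p8,p16 = 10100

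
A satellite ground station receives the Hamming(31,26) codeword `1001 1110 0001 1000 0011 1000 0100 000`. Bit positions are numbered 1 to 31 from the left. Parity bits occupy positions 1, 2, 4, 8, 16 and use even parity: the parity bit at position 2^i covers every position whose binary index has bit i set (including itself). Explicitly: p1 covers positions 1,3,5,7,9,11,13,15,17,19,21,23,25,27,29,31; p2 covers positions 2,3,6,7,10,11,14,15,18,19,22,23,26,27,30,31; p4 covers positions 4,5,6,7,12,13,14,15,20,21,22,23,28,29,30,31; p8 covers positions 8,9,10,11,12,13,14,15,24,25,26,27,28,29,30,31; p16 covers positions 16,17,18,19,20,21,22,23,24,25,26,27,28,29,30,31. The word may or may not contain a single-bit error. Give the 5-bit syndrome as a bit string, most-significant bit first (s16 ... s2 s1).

s1: b1⊕b3⊕b5⊕b7⊕b9⊕b11⊕b13⊕b15⊕b17⊕b19⊕b21⊕b23⊕b25⊕b27⊕b29⊕b31 = 1⊕0⊕1⊕1⊕0⊕0⊕1⊕0⊕0⊕1⊕1⊕0⊕0⊕0⊕0⊕0 = 0
s2: b2⊕b3⊕b6⊕b7⊕b10⊕b11⊕b14⊕b15⊕b18⊕b19⊕b22⊕b23⊕b26⊕b27⊕b30⊕b31 = 0⊕0⊕1⊕1⊕0⊕0⊕0⊕0⊕0⊕1⊕0⊕0⊕1⊕0⊕0⊕0 = 0
s4: b4⊕b5⊕b6⊕b7⊕b12⊕b13⊕b14⊕b15⊕b20⊕b21⊕b22⊕b23⊕b28⊕b29⊕b30⊕b31 = 1⊕1⊕1⊕1⊕1⊕1⊕0⊕0⊕1⊕1⊕0⊕0⊕0⊕0⊕0⊕0 = 0
s8: b8⊕b9⊕b10⊕b11⊕b12⊕b13⊕b14⊕b15⊕b24⊕b25⊕b26⊕b27⊕b28⊕b29⊕b30⊕b31 = 0⊕0⊕0⊕0⊕1⊕1⊕0⊕0⊕0⊕0⊕1⊕0⊕0⊕0⊕0⊕0 = 1
s16: b16⊕b17⊕b18⊕b19⊕b20⊕b21⊕b22⊕b23⊕b24⊕b25⊕b26⊕b27⊕b28⊕b29⊕b30⊕b31 = 0⊕0⊕0⊕1⊕1⊕1⊕0⊕0⊕0⊕0⊕1⊕0⊕0⊕0⊕0⊕0 = 0
Syndrome (s16...s1) = 01000 → position 8.

01000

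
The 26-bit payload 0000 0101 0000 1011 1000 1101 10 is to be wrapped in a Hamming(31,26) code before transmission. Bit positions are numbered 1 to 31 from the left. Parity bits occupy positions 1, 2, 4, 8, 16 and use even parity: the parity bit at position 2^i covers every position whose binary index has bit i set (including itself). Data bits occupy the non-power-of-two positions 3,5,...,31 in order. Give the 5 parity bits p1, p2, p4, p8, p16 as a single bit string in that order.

Place data bits at non-power-of-two positions: b3=0, b5=0, b6=0, b7=0, b9=0, b10=1, b11=0, b12=1, b13=0, b14=0, b15=0, b17=0, b18=1, b19=0, b20=1, b21=1, b22=1, b23=0, b24=0, b25=0, b26=1, b27=1, b28=0, b29=1, b30=1, b31=0.
p1 = XOR of data positions {3,5,7,9,11,13,15,17,19,21,23,25,27,29,31} = 0⊕0⊕0⊕0⊕0⊕0⊕0⊕0⊕0⊕1⊕0⊕0⊕1⊕1⊕0 = 1
p2 = XOR of data positions {3,6,7,10,11,14,15,18,19,22,23,26,27,30,31} = 0⊕0⊕0⊕1⊕0⊕0⊕0⊕1⊕0⊕1⊕0⊕1⊕1⊕1⊕0 = 0
p4 = XOR of data positions {5,6,7,12,13,14,15,20,21,22,23,28,29,30,31} = 0⊕0⊕0⊕1⊕0⊕0⊕0⊕1⊕1⊕1⊕0⊕0⊕1⊕1⊕0 = 0
p8 = XOR of data positions {9,10,11,12,13,14,15,24,25,26,27,28,29,30,31} = 0⊕1⊕0⊕1⊕0⊕0⊕0⊕0⊕0⊕1⊕1⊕0⊕1⊕1⊕0 = 0
p16 = XOR of data positions {17,18,19,20,21,22,23,24,25,26,27,28,29,30,31} = 0⊕1⊕0⊕1⊕1⊕1⊕0⊕0⊕0⊕1⊕1⊕0⊕1⊕1⊕0 = 0
Parity bits p1,p2,p4,p8,p16 = 10000

10000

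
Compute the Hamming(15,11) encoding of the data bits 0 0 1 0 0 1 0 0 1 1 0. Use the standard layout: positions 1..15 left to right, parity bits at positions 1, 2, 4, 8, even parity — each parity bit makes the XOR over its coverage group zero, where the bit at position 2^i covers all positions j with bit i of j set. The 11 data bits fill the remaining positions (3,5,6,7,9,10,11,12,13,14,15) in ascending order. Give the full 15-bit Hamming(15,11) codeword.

Place data bits at non-power-of-two positions: b3=0, b5=0, b6=1, b7=0, b9=0, b10=1, b11=0, b12=0, b13=1, b14=1, b15=0.
p1 = XOR of data positions {3,5,7,9,11,13,15} = 0⊕0⊕0⊕0⊕0⊕1⊕0 = 1
p2 = XOR of data positions {3,6,7,10,11,14,15} = 0⊕1⊕0⊕1⊕0⊕1⊕0 = 1
p4 = XOR of data positions {5,6,7,12,13,14,15} = 0⊕1⊕0⊕0⊕1⊕1⊕0 = 1
p8 = XOR of data positions {9,10,11,12,13,14,15} = 0⊕1⊕0⊕0⊕1⊕1⊕0 = 1
Codeword b1..b15 = 110101010100110

110101010100110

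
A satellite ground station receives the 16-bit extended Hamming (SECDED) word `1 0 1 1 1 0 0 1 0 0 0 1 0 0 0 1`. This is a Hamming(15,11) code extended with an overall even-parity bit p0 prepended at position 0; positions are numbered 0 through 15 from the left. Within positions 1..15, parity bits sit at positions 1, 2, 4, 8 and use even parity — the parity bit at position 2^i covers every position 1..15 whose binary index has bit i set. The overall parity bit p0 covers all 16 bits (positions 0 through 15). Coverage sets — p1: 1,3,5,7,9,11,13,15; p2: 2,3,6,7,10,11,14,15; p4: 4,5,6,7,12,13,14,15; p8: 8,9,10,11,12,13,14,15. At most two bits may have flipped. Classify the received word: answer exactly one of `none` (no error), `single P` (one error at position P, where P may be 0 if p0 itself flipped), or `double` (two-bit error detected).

single 6

s1: b1⊕b3⊕b5⊕b7⊕b9⊕b11⊕b13⊕b15 = 0⊕1⊕0⊕1⊕0⊕1⊕0⊕1 = 0
s2: b2⊕b3⊕b6⊕b7⊕b10⊕b11⊕b14⊕b15 = 1⊕1⊕0⊕1⊕0⊕1⊕0⊕1 = 1
s4: b4⊕b5⊕b6⊕b7⊕b12⊕b13⊕b14⊕b15 = 1⊕0⊕0⊕1⊕0⊕0⊕0⊕1 = 1
s8: b8⊕b9⊕b10⊕b11⊕b12⊕b13⊕b14⊕b15 = 0⊕0⊕0⊕1⊕0⊕0⊕0⊕1 = 0
Syndrome (s8...s1) = 0110 → position 6.
Overall parity (XOR of all 16 bits, including p0): 1⊕0⊕1⊕1⊕1⊕0⊕0⊕1⊕0⊕0⊕0⊕1⊕0⊕0⊕0⊕1 = 1
Overall=1, syndrome position=6 → single-bit error at position 6.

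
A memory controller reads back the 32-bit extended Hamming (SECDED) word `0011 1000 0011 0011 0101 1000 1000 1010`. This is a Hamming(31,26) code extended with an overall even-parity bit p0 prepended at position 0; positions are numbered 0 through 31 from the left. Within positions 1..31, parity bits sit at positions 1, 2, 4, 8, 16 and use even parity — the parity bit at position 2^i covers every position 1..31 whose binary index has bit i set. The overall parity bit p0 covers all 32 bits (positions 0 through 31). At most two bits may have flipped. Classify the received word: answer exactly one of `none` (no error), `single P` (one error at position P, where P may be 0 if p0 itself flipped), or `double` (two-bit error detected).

s1: b1⊕b3⊕b5⊕b7⊕b9⊕b11⊕b13⊕b15⊕b17⊕b19⊕b21⊕b23⊕b25⊕b27⊕b29⊕b31 = 0⊕1⊕0⊕0⊕0⊕1⊕0⊕1⊕1⊕1⊕0⊕0⊕0⊕0⊕0⊕0 = 1
s2: b2⊕b3⊕b6⊕b7⊕b10⊕b11⊕b14⊕b15⊕b18⊕b19⊕b22⊕b23⊕b26⊕b27⊕b30⊕b31 = 1⊕1⊕0⊕0⊕1⊕1⊕1⊕1⊕0⊕1⊕0⊕0⊕0⊕0⊕1⊕0 = 0
s4: b4⊕b5⊕b6⊕b7⊕b12⊕b13⊕b14⊕b15⊕b20⊕b21⊕b22⊕b23⊕b28⊕b29⊕b30⊕b31 = 1⊕0⊕0⊕0⊕0⊕0⊕1⊕1⊕1⊕0⊕0⊕0⊕1⊕0⊕1⊕0 = 0
s8: b8⊕b9⊕b10⊕b11⊕b12⊕b13⊕b14⊕b15⊕b24⊕b25⊕b26⊕b27⊕b28⊕b29⊕b30⊕b31 = 0⊕0⊕1⊕1⊕0⊕0⊕1⊕1⊕1⊕0⊕0⊕0⊕1⊕0⊕1⊕0 = 1
s16: b16⊕b17⊕b18⊕b19⊕b20⊕b21⊕b22⊕b23⊕b24⊕b25⊕b26⊕b27⊕b28⊕b29⊕b30⊕b31 = 0⊕1⊕0⊕1⊕1⊕0⊕0⊕0⊕1⊕0⊕0⊕0⊕1⊕0⊕1⊕0 = 0
Syndrome (s16...s1) = 01001 → position 9.
Overall parity (XOR of all 32 bits, including p0): 0⊕0⊕1⊕1⊕1⊕0⊕0⊕0⊕0⊕0⊕1⊕1⊕0⊕0⊕1⊕1⊕0⊕1⊕0⊕1⊕1⊕0⊕0⊕0⊕1⊕0⊕0⊕0⊕1⊕0⊕1⊕0 = 1
Overall=1, syndrome position=9 → single-bit error at position 9.

single 9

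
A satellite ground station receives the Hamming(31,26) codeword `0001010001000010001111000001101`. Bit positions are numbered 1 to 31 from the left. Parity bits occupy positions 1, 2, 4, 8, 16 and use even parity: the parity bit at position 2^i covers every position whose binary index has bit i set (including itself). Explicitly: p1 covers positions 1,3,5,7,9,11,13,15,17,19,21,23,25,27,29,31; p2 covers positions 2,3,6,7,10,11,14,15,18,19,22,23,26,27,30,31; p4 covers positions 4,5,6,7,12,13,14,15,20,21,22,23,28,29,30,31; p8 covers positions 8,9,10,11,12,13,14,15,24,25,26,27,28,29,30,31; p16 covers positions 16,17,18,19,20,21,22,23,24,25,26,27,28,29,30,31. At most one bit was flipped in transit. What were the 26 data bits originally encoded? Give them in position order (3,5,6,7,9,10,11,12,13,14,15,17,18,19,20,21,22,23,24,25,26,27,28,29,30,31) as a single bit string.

s1: b1⊕b3⊕b5⊕b7⊕b9⊕b11⊕b13⊕b15⊕b17⊕b19⊕b21⊕b23⊕b25⊕b27⊕b29⊕b31 = 0⊕0⊕0⊕0⊕0⊕0⊕0⊕1⊕0⊕1⊕1⊕0⊕0⊕0⊕1⊕1 = 1
s2: b2⊕b3⊕b6⊕b7⊕b10⊕b11⊕b14⊕b15⊕b18⊕b19⊕b22⊕b23⊕b26⊕b27⊕b30⊕b31 = 0⊕0⊕1⊕0⊕1⊕0⊕0⊕1⊕0⊕1⊕1⊕0⊕0⊕0⊕0⊕1 = 0
s4: b4⊕b5⊕b6⊕b7⊕b12⊕b13⊕b14⊕b15⊕b20⊕b21⊕b22⊕b23⊕b28⊕b29⊕b30⊕b31 = 1⊕0⊕1⊕0⊕0⊕0⊕0⊕1⊕1⊕1⊕1⊕0⊕1⊕1⊕0⊕1 = 1
s8: b8⊕b9⊕b10⊕b11⊕b12⊕b13⊕b14⊕b15⊕b24⊕b25⊕b26⊕b27⊕b28⊕b29⊕b30⊕b31 = 0⊕0⊕1⊕0⊕0⊕0⊕0⊕1⊕0⊕0⊕0⊕0⊕1⊕1⊕0⊕1 = 1
s16: b16⊕b17⊕b18⊕b19⊕b20⊕b21⊕b22⊕b23⊕b24⊕b25⊕b26⊕b27⊕b28⊕b29⊕b30⊕b31 = 0⊕0⊕0⊕1⊕1⊕1⊕1⊕0⊕0⊕0⊕0⊕0⊕1⊕1⊕0⊕1 = 1
Syndrome (s16...s1) = 11101 → position 29.
Flip bit 29: corrected codeword = 0001010001000010001111000001001
Data bits at positions 3,5,6,7,9,10,11,12,13,14,15,17,18,19,20,21,22,23,24,25,26,27,28,29,30,31: 00100100001001111000001001

00100100001001111000001001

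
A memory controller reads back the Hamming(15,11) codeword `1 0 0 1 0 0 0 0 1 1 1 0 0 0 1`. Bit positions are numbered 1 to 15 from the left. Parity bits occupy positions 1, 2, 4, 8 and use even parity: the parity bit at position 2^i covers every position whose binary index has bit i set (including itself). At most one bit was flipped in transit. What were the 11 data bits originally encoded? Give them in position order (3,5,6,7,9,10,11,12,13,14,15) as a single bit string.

00001110001

s1: b1⊕b3⊕b5⊕b7⊕b9⊕b11⊕b13⊕b15 = 1⊕0⊕0⊕0⊕1⊕1⊕0⊕1 = 0
s2: b2⊕b3⊕b6⊕b7⊕b10⊕b11⊕b14⊕b15 = 0⊕0⊕0⊕0⊕1⊕1⊕0⊕1 = 1
s4: b4⊕b5⊕b6⊕b7⊕b12⊕b13⊕b14⊕b15 = 1⊕0⊕0⊕0⊕0⊕0⊕0⊕1 = 0
s8: b8⊕b9⊕b10⊕b11⊕b12⊕b13⊕b14⊕b15 = 0⊕1⊕1⊕1⊕0⊕0⊕0⊕1 = 0
Syndrome (s8...s1) = 0010 → position 2.
Flip bit 2: corrected codeword = 110100001110001
Data bits at positions 3,5,6,7,9,10,11,12,13,14,15: 00001110001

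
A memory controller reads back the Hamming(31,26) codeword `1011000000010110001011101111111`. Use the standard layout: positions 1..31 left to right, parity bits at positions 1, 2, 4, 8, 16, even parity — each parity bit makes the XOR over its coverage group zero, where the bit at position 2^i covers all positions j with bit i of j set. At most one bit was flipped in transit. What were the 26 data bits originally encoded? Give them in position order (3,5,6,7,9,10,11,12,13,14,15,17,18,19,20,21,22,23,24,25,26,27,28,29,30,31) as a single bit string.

10000001011001111101111111

s1: b1⊕b3⊕b5⊕b7⊕b9⊕b11⊕b13⊕b15⊕b17⊕b19⊕b21⊕b23⊕b25⊕b27⊕b29⊕b31 = 1⊕1⊕0⊕0⊕0⊕0⊕0⊕1⊕0⊕1⊕1⊕1⊕1⊕1⊕1⊕1 = 0
s2: b2⊕b3⊕b6⊕b7⊕b10⊕b11⊕b14⊕b15⊕b18⊕b19⊕b22⊕b23⊕b26⊕b27⊕b30⊕b31 = 0⊕1⊕0⊕0⊕0⊕0⊕1⊕1⊕0⊕1⊕1⊕1⊕1⊕1⊕1⊕1 = 0
s4: b4⊕b5⊕b6⊕b7⊕b12⊕b13⊕b14⊕b15⊕b20⊕b21⊕b22⊕b23⊕b28⊕b29⊕b30⊕b31 = 1⊕0⊕0⊕0⊕1⊕0⊕1⊕1⊕0⊕1⊕1⊕1⊕1⊕1⊕1⊕1 = 1
s8: b8⊕b9⊕b10⊕b11⊕b12⊕b13⊕b14⊕b15⊕b24⊕b25⊕b26⊕b27⊕b28⊕b29⊕b30⊕b31 = 0⊕0⊕0⊕0⊕1⊕0⊕1⊕1⊕0⊕1⊕1⊕1⊕1⊕1⊕1⊕1 = 0
s16: b16⊕b17⊕b18⊕b19⊕b20⊕b21⊕b22⊕b23⊕b24⊕b25⊕b26⊕b27⊕b28⊕b29⊕b30⊕b31 = 0⊕0⊕0⊕1⊕0⊕1⊕1⊕1⊕0⊕1⊕1⊕1⊕1⊕1⊕1⊕1 = 1
Syndrome (s16...s1) = 10100 → position 20.
Flip bit 20: corrected codeword = 1011000000010110001111101111111
Data bits at positions 3,5,6,7,9,10,11,12,13,14,15,17,18,19,20,21,22,23,24,25,26,27,28,29,30,31: 10000001011001111101111111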